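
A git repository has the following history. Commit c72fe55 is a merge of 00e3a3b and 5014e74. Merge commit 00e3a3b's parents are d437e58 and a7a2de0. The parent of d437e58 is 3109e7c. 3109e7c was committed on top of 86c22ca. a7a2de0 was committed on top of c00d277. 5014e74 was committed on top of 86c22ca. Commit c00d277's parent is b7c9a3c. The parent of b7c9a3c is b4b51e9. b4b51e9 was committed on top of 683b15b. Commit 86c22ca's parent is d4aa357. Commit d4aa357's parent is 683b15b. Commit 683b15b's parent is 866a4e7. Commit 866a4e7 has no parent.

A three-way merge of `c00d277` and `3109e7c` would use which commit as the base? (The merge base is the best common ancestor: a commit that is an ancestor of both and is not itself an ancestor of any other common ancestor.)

Ancestors of c00d277: {683b15b, 866a4e7, b4b51e9, b7c9a3c, c00d277}.
Ancestors of 3109e7c: {3109e7c, 683b15b, 866a4e7, 86c22ca, d4aa357}.
Common ancestors: {683b15b, 866a4e7}.
Among these, 683b15b is not an ancestor of any other common ancestor — it is the merge base.

683b15b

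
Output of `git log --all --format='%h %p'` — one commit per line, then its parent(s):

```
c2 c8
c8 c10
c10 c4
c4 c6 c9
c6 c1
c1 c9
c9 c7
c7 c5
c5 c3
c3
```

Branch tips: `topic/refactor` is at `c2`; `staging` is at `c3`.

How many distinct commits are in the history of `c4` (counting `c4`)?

Walking parent pointers from c4: reachable set = {c1, c3, c4, c5, c6, c7, c9}.
That is 7 commits.

7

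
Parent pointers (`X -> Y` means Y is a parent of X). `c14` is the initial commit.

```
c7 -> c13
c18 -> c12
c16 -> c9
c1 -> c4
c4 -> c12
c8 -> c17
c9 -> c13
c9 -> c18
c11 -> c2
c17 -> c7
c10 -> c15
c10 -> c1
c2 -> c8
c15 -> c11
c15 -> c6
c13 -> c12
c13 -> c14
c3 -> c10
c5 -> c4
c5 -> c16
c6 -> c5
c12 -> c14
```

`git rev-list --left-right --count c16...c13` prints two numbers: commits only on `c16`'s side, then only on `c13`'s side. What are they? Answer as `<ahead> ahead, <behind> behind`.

Reachable from c16: {c12, c13, c14, c16, c18, c9}.
Reachable from c13: {c12, c13, c14}.
Only in c16's history (ahead): {c16, c18, c9} — 3.
Only in c13's history (behind): {} — 0.

3 ahead, 0 behind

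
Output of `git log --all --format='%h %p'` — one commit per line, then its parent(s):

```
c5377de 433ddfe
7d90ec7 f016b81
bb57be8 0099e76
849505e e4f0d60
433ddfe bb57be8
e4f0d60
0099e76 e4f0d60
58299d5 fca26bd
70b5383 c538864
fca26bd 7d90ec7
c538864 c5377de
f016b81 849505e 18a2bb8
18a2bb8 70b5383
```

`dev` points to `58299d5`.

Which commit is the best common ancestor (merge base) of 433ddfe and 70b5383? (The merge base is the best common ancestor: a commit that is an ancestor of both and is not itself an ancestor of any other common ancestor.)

433ddfe

Ancestors of 433ddfe: {0099e76, 433ddfe, bb57be8, e4f0d60}.
Ancestors of 70b5383: {0099e76, 433ddfe, 70b5383, bb57be8, c5377de, c538864, e4f0d60}.
Common ancestors: {0099e76, 433ddfe, bb57be8, e4f0d60}.
Among these, 433ddfe is not an ancestor of any other common ancestor — it is the merge base.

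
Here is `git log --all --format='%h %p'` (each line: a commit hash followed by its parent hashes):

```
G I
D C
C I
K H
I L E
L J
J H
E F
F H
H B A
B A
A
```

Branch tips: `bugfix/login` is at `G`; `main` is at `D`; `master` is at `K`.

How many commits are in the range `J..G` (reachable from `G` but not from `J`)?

Reachable from G: {A, B, E, F, G, H, I, J, L}.
Reachable from J: {A, B, H, J}.
In G's history but not J's: {E, F, G, I, L} — 5 commits.

5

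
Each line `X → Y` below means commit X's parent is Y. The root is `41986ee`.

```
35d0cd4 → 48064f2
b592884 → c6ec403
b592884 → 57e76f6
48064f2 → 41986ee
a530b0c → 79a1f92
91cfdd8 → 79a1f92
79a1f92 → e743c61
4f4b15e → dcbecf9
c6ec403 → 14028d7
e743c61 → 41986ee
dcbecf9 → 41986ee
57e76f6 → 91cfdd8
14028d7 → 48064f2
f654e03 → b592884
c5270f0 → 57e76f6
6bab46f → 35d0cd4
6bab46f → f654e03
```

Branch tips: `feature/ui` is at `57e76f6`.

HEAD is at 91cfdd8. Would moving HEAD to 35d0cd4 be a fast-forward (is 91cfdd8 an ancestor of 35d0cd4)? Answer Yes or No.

No

A fast-forward from 91cfdd8 to 35d0cd4 is possible iff 91cfdd8 is an ancestor of 35d0cd4.
Ancestors of 35d0cd4: {35d0cd4, 41986ee, 48064f2}.
91cfdd8 is not among them, so fast-forward is not possible.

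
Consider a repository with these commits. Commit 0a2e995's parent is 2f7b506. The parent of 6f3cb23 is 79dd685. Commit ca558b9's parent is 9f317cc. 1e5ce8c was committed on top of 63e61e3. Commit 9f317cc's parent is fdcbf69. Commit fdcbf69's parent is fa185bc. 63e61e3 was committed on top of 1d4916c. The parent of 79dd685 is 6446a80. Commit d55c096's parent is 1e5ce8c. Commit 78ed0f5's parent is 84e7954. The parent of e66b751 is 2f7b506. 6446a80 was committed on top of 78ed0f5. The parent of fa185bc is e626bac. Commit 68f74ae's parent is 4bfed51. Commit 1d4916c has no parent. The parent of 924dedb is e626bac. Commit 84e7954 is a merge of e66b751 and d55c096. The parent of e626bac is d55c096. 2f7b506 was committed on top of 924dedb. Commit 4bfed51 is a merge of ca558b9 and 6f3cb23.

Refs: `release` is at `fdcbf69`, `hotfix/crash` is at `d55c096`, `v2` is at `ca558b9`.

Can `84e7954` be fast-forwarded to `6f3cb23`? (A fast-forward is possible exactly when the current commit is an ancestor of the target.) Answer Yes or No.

Yes

A fast-forward from 84e7954 to 6f3cb23 is possible iff 84e7954 is an ancestor of 6f3cb23.
Ancestors of 6f3cb23: {1d4916c, 1e5ce8c, 2f7b506, 63e61e3, 6446a80, 6f3cb23, 78ed0f5, 79dd685, 84e7954, 924dedb, d55c096, e626bac, e66b751}.
84e7954 is among them, so fast-forward is possible.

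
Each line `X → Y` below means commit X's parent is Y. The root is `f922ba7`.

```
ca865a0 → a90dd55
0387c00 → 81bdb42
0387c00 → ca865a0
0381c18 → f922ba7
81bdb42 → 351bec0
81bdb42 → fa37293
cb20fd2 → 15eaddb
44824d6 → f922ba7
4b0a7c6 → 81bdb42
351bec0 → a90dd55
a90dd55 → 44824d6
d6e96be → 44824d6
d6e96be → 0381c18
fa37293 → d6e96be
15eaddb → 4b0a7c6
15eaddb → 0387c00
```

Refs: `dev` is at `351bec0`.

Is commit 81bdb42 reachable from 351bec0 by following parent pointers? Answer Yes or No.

Ancestors of 351bec0: {351bec0, 44824d6, a90dd55, f922ba7}.
81bdb42 is not in that set, so it is not an ancestor of 351bec0.

No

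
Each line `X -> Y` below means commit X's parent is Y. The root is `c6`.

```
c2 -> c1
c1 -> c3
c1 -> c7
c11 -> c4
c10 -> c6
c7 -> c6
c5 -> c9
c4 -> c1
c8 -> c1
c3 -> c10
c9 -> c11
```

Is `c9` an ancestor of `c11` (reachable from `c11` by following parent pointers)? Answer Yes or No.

No

Ancestors of c11: {c1, c10, c11, c3, c4, c6, c7}.
c9 is not in that set, so it is not an ancestor of c11.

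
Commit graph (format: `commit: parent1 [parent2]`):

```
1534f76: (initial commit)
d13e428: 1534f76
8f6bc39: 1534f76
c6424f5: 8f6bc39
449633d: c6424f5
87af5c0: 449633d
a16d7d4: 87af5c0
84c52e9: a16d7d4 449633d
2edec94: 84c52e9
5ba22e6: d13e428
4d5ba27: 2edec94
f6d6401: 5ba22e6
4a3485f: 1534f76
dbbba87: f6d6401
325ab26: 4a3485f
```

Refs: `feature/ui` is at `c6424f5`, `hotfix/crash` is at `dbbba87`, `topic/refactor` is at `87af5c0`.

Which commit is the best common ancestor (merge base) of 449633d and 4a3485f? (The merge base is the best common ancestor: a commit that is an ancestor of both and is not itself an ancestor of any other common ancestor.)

1534f76

Ancestors of 449633d: {1534f76, 449633d, 8f6bc39, c6424f5}.
Ancestors of 4a3485f: {1534f76, 4a3485f}.
Common ancestors: {1534f76}.
The only common ancestor is 1534f76, so it is the merge base.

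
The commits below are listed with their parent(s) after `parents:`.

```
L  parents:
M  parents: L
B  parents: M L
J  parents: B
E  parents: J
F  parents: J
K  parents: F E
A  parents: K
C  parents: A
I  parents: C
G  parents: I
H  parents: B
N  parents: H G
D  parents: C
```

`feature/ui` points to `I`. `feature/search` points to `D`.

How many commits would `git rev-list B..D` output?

7

Reachable from D: {A, B, C, D, E, F, J, K, L, M}.
Reachable from B: {B, L, M}.
In D's history but not B's: {A, C, D, E, F, J, K} — 7 commits.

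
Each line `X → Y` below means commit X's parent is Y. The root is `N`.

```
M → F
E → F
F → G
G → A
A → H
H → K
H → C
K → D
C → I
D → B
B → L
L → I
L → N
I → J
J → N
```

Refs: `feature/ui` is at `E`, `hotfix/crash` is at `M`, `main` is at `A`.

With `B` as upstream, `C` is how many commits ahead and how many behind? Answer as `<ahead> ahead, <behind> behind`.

1 ahead, 2 behind

Reachable from C: {C, I, J, N}.
Reachable from B: {B, I, J, L, N}.
Only in C's history (ahead): {C} — 1.
Only in B's history (behind): {B, L} — 2.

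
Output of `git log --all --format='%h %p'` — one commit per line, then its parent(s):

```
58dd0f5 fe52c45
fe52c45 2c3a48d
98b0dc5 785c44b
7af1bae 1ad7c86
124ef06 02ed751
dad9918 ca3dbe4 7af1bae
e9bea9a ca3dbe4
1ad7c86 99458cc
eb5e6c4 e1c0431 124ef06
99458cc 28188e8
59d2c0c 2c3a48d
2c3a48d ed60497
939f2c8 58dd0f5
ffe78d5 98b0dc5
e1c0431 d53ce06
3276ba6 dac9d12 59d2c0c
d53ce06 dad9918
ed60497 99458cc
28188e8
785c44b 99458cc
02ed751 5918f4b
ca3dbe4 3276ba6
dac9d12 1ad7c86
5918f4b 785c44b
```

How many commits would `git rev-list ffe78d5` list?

Walking parent pointers from ffe78d5: reachable set = {28188e8, 785c44b, 98b0dc5, 99458cc, ffe78d5}.
That is 5 commits.

5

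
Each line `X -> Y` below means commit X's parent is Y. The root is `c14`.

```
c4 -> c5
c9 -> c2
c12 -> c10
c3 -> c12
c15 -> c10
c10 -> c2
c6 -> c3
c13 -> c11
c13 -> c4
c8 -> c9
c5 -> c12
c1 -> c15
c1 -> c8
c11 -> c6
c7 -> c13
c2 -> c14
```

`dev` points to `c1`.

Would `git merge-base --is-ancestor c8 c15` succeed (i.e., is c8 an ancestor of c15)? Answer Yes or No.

Ancestors of c15: {c10, c14, c15, c2}.
c8 is not in that set, so it is not an ancestor of c15.

No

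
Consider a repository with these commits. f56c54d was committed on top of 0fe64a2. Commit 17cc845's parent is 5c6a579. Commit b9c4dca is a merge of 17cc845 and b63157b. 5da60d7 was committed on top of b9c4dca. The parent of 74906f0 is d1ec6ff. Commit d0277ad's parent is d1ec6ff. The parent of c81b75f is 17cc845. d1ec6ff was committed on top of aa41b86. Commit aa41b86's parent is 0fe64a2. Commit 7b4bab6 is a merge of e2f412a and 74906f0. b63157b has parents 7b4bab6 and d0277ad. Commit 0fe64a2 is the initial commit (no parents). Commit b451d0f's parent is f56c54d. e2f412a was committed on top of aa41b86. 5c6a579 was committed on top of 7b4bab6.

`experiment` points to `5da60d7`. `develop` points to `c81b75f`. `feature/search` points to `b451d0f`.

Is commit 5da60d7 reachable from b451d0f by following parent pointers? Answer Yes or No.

No

Ancestors of b451d0f: {0fe64a2, b451d0f, f56c54d}.
5da60d7 is not in that set, so it is not an ancestor of b451d0f.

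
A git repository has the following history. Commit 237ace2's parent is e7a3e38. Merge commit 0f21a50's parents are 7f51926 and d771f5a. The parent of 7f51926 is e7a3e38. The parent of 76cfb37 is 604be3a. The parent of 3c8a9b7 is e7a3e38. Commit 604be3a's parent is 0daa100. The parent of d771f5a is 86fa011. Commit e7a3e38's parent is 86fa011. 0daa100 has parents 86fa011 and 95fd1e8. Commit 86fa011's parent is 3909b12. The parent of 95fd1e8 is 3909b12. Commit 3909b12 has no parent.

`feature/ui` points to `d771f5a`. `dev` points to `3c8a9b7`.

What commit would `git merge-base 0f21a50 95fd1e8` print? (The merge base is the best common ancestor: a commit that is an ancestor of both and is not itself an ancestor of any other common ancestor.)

3909b12

Ancestors of 0f21a50: {0f21a50, 3909b12, 7f51926, 86fa011, d771f5a, e7a3e38}.
Ancestors of 95fd1e8: {3909b12, 95fd1e8}.
Common ancestors: {3909b12}.
The only common ancestor is 3909b12, so it is the merge base.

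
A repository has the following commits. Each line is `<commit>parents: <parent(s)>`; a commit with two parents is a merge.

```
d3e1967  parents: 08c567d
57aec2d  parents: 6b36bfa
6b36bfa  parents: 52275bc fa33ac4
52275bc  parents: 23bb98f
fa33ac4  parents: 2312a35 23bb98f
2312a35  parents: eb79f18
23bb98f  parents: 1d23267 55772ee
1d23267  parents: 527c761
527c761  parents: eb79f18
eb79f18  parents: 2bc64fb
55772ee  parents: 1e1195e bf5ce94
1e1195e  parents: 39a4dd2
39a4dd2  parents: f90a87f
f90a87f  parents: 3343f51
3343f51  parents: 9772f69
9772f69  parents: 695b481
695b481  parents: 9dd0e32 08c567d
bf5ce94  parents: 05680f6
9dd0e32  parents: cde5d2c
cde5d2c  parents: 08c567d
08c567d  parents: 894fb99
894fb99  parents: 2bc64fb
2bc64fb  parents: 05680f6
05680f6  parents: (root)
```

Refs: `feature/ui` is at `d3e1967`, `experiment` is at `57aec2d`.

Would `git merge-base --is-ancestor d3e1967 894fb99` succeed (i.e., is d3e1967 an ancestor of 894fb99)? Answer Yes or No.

No

Ancestors of 894fb99: {05680f6, 2bc64fb, 894fb99}.
d3e1967 is not in that set, so it is not an ancestor of 894fb99.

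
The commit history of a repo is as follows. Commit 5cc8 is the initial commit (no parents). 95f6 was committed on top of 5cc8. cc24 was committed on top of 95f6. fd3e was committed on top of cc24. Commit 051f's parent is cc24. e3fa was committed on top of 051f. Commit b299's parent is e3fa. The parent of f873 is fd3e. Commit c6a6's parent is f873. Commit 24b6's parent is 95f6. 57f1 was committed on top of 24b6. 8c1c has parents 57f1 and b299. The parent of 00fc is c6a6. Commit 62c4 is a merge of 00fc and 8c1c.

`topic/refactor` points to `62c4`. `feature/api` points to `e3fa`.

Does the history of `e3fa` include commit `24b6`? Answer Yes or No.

No

Ancestors of e3fa: {051f, 5cc8, 95f6, cc24, e3fa}.
24b6 is not in that set, so it is not an ancestor of e3fa.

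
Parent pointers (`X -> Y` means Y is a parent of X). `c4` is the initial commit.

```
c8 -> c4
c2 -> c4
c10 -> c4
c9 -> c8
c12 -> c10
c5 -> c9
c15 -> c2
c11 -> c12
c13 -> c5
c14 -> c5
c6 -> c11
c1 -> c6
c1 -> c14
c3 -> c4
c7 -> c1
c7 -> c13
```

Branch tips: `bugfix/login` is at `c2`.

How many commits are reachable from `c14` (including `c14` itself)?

Walking parent pointers from c14: reachable set = {c14, c4, c5, c8, c9}.
That is 5 commits.

5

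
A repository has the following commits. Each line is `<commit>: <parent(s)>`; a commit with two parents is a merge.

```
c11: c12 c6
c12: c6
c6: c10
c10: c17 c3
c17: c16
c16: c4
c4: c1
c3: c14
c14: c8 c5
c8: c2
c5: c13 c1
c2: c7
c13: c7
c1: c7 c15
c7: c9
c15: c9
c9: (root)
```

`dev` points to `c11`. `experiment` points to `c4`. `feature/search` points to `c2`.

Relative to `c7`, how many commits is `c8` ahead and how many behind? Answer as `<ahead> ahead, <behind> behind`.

Reachable from c8: {c2, c7, c8, c9}.
Reachable from c7: {c7, c9}.
Only in c8's history (ahead): {c2, c8} — 2.
Only in c7's history (behind): {} — 0.

2 ahead, 0 behind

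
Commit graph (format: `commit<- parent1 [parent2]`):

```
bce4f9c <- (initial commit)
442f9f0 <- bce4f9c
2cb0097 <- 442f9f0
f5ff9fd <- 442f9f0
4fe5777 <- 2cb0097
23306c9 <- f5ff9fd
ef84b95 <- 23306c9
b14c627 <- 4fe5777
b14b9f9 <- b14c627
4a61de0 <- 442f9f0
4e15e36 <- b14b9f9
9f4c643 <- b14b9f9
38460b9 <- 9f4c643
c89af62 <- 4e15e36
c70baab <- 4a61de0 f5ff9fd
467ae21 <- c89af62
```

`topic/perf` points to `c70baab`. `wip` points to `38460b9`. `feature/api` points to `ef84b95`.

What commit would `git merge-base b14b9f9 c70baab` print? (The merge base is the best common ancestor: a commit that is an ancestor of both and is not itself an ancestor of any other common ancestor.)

442f9f0

Ancestors of b14b9f9: {2cb0097, 442f9f0, 4fe5777, b14b9f9, b14c627, bce4f9c}.
Ancestors of c70baab: {442f9f0, 4a61de0, bce4f9c, c70baab, f5ff9fd}.
Common ancestors: {442f9f0, bce4f9c}.
Among these, 442f9f0 is not an ancestor of any other common ancestor — it is the merge base.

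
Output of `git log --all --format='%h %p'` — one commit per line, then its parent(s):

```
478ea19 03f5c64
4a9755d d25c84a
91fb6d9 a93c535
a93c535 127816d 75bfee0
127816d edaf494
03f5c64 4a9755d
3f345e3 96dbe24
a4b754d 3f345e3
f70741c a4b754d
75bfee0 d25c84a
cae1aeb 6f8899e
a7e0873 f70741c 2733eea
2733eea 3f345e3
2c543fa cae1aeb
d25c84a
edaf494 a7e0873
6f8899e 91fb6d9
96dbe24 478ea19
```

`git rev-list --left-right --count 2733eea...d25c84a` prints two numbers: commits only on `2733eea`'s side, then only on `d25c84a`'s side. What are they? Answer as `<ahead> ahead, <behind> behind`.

Reachable from 2733eea: {03f5c64, 2733eea, 3f345e3, 478ea19, 4a9755d, 96dbe24, d25c84a}.
Reachable from d25c84a: {d25c84a}.
Only in 2733eea's history (ahead): {03f5c64, 2733eea, 3f345e3, 478ea19, 4a9755d, 96dbe24} — 6.
Only in d25c84a's history (behind): {} — 0.

6 ahead, 0 behind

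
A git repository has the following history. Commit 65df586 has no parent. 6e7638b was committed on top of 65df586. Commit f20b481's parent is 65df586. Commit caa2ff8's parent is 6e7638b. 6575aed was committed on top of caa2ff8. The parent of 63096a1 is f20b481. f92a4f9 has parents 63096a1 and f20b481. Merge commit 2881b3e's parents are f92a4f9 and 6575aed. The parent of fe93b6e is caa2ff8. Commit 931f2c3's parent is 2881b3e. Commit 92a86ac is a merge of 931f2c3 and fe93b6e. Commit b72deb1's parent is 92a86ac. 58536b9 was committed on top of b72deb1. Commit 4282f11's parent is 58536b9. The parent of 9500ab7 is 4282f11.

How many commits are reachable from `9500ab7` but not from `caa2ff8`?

Reachable from 9500ab7: {2881b3e, 4282f11, 58536b9, 63096a1, 6575aed, 65df586, 6e7638b, 92a86ac, 931f2c3, 9500ab7, b72deb1, caa2ff8, f20b481, f92a4f9, fe93b6e}.
Reachable from caa2ff8: {65df586, 6e7638b, caa2ff8}.
In 9500ab7's history but not caa2ff8's: {2881b3e, 4282f11, 58536b9, 63096a1, 6575aed, 92a86ac, 931f2c3, 9500ab7, b72deb1, f20b481, f92a4f9, fe93b6e} — 12 commits.

12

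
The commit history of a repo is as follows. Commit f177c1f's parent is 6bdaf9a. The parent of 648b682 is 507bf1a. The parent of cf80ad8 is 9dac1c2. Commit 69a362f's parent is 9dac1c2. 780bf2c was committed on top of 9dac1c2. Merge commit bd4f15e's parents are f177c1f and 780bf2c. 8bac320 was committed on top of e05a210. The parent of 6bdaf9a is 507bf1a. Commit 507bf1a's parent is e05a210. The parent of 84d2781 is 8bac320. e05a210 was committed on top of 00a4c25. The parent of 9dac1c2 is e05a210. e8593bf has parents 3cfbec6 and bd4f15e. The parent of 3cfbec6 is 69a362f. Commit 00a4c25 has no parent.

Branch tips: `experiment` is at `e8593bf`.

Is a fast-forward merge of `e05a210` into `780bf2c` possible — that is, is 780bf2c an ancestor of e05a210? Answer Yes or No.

A fast-forward from 780bf2c to e05a210 is possible iff 780bf2c is an ancestor of e05a210.
Ancestors of e05a210: {00a4c25, e05a210}.
780bf2c is not among them, so fast-forward is not possible.

No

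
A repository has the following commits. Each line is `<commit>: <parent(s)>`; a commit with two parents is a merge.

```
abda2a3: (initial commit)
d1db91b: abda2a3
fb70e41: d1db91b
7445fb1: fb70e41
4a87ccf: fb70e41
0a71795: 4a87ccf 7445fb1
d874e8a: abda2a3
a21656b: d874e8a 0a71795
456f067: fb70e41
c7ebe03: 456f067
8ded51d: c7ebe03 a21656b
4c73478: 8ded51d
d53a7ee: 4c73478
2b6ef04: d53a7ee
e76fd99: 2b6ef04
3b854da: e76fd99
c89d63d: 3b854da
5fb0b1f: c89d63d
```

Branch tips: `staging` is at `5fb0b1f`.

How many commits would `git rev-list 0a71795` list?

6

Walking parent pointers from 0a71795: reachable set = {0a71795, 4a87ccf, 7445fb1, abda2a3, d1db91b, fb70e41}.
That is 6 commits.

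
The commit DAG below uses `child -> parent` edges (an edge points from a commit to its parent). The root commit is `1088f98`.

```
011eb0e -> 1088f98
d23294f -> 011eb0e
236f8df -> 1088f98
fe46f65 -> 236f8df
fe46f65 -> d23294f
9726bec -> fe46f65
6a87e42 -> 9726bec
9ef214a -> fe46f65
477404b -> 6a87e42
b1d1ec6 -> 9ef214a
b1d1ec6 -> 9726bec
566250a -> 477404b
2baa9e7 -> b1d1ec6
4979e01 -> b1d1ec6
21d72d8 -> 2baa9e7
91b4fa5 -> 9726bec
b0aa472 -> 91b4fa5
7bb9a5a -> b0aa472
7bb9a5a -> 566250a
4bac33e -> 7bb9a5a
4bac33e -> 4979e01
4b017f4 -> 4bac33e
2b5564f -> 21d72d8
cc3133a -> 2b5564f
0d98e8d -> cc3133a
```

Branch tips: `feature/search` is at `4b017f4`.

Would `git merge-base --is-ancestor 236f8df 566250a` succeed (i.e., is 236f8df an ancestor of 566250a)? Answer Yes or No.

Ancestors of 566250a (commits reachable by following parents): {011eb0e, 1088f98, 236f8df, 477404b, 566250a, 6a87e42, 9726bec, d23294f, fe46f65}.
236f8df is in that set, so it is an ancestor of 566250a.

Yes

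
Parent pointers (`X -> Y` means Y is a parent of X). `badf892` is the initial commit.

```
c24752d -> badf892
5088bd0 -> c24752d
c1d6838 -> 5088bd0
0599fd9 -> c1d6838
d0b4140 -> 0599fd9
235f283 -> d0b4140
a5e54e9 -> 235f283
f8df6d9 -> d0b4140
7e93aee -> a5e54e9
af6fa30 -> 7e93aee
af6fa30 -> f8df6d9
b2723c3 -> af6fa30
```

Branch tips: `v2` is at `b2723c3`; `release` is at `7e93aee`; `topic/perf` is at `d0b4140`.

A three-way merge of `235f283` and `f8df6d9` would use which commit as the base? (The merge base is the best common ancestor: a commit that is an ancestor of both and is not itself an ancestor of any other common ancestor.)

d0b4140

Ancestors of 235f283: {0599fd9, 235f283, 5088bd0, badf892, c1d6838, c24752d, d0b4140}.
Ancestors of f8df6d9: {0599fd9, 5088bd0, badf892, c1d6838, c24752d, d0b4140, f8df6d9}.
Common ancestors: {0599fd9, 5088bd0, badf892, c1d6838, c24752d, d0b4140}.
Among these, d0b4140 is not an ancestor of any other common ancestor — it is the merge base.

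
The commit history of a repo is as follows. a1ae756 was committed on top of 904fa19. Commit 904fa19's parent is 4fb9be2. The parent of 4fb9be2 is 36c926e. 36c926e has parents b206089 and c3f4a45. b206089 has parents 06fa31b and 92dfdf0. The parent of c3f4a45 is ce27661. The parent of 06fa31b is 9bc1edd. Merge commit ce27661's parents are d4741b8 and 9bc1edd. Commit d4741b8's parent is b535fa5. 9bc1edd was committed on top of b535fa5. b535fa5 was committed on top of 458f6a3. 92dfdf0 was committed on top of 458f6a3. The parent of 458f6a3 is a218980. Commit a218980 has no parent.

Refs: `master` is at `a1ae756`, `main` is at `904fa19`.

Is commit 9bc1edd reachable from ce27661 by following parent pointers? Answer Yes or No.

Ancestors of ce27661 (commits reachable by following parents): {458f6a3, 9bc1edd, a218980, b535fa5, ce27661, d4741b8}.
9bc1edd is in that set, so it is an ancestor of ce27661.

Yes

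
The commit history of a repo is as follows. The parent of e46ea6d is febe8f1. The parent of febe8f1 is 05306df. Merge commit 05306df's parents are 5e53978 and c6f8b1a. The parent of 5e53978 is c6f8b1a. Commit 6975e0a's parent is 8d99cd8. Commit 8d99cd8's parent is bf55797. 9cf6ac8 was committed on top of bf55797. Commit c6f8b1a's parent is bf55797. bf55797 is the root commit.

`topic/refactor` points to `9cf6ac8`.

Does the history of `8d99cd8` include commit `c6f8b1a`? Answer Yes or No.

No

Ancestors of 8d99cd8: {8d99cd8, bf55797}.
c6f8b1a is not in that set, so it is not an ancestor of 8d99cd8.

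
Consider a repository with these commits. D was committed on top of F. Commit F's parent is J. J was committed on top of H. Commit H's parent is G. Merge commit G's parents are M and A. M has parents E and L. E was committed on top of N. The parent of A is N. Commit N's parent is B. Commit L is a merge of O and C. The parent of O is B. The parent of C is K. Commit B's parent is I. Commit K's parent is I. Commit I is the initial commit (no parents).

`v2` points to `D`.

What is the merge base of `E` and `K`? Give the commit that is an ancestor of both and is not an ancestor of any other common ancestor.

I

Ancestors of E: {B, E, I, N}.
Ancestors of K: {I, K}.
Common ancestors: {I}.
The only common ancestor is I, so it is the merge base.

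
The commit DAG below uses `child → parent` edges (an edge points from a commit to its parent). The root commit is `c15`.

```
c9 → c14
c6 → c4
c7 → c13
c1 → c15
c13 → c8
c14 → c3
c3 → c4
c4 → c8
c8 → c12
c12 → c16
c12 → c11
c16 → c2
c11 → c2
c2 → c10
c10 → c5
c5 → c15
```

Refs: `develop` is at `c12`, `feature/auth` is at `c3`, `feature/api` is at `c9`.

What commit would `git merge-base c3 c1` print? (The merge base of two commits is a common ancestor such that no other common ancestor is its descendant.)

Ancestors of c3: {c10, c11, c12, c15, c16, c2, c3, c4, c5, c8}.
Ancestors of c1: {c1, c15}.
Common ancestors: {c15}.
The only common ancestor is c15, so it is the merge base.

c15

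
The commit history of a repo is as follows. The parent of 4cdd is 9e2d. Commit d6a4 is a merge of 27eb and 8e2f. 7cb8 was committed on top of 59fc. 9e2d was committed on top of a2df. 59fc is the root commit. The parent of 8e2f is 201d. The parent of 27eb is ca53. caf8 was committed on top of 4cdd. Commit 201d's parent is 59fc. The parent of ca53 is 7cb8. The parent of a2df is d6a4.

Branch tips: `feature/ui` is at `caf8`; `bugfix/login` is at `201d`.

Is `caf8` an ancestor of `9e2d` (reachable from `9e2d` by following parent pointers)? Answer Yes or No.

No

Ancestors of 9e2d: {201d, 27eb, 59fc, 7cb8, 8e2f, 9e2d, a2df, ca53, d6a4}.
caf8 is not in that set, so it is not an ancestor of 9e2d.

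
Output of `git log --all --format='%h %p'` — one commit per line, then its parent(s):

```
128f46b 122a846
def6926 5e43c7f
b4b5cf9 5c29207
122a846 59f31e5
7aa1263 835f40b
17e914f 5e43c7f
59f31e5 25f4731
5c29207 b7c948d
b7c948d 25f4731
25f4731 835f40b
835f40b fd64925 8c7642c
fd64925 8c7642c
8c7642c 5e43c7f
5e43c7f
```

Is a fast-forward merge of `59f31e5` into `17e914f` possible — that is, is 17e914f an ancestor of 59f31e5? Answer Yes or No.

No

A fast-forward from 17e914f to 59f31e5 is possible iff 17e914f is an ancestor of 59f31e5.
Ancestors of 59f31e5: {25f4731, 59f31e5, 5e43c7f, 835f40b, 8c7642c, fd64925}.
17e914f is not among them, so fast-forward is not possible.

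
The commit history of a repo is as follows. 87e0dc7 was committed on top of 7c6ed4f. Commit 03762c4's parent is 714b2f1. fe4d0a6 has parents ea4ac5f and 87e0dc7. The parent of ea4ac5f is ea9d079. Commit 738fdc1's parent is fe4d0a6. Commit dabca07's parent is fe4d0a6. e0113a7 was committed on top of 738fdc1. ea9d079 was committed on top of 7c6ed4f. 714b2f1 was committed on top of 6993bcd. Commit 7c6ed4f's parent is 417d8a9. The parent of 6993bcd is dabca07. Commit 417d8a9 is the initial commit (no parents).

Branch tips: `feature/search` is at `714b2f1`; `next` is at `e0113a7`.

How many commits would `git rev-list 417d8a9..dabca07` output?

6

Reachable from dabca07: {417d8a9, 7c6ed4f, 87e0dc7, dabca07, ea4ac5f, ea9d079, fe4d0a6}.
Reachable from 417d8a9: {417d8a9}.
In dabca07's history but not 417d8a9's: {7c6ed4f, 87e0dc7, dabca07, ea4ac5f, ea9d079, fe4d0a6} — 6 commits.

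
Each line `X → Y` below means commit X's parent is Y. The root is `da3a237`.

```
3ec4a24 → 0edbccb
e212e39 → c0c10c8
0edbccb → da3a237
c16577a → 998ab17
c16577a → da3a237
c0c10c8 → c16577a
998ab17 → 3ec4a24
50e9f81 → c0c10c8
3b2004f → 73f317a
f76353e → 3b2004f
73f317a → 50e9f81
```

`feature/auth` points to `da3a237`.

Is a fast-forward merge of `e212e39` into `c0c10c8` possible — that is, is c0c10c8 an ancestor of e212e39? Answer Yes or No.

A fast-forward from c0c10c8 to e212e39 is possible iff c0c10c8 is an ancestor of e212e39.
Ancestors of e212e39: {0edbccb, 3ec4a24, 998ab17, c0c10c8, c16577a, da3a237, e212e39}.
c0c10c8 is among them, so fast-forward is possible.

Yes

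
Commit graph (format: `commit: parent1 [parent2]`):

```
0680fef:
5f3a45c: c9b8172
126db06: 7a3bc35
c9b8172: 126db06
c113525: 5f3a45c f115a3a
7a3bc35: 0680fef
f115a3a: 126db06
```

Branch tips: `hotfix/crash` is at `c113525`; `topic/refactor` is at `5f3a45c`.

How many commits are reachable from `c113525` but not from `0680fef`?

Reachable from c113525: {0680fef, 126db06, 5f3a45c, 7a3bc35, c113525, c9b8172, f115a3a}.
Reachable from 0680fef: {0680fef}.
In c113525's history but not 0680fef's: {126db06, 5f3a45c, 7a3bc35, c113525, c9b8172, f115a3a} — 6 commits.

6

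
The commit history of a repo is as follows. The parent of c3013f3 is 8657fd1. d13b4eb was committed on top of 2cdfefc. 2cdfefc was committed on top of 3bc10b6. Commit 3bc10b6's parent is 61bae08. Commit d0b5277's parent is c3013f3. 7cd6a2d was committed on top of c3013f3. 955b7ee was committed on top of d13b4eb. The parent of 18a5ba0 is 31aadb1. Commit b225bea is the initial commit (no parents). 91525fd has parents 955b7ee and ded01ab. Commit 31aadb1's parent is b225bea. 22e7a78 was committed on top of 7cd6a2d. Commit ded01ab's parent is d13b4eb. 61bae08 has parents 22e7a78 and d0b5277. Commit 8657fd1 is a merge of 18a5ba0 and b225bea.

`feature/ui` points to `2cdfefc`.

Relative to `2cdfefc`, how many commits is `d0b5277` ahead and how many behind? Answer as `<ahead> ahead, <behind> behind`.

Reachable from d0b5277: {18a5ba0, 31aadb1, 8657fd1, b225bea, c3013f3, d0b5277}.
Reachable from 2cdfefc: {18a5ba0, 22e7a78, 2cdfefc, 31aadb1, 3bc10b6, 61bae08, 7cd6a2d, 8657fd1, b225bea, c3013f3, d0b5277}.
Only in d0b5277's history (ahead): {} — 0.
Only in 2cdfefc's history (behind): {22e7a78, 2cdfefc, 3bc10b6, 61bae08, 7cd6a2d} — 5.

0 ahead, 5 behind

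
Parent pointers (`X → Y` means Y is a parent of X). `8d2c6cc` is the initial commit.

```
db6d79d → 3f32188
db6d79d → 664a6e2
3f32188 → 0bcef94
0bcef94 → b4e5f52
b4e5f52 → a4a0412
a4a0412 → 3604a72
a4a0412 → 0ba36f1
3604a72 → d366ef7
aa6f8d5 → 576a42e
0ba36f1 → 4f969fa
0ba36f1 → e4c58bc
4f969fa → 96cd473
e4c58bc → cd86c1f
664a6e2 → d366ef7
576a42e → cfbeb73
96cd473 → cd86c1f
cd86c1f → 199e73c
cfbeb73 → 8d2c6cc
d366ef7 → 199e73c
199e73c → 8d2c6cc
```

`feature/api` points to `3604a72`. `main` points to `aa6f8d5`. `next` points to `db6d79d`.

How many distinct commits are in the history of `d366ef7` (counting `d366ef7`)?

3

Walking parent pointers from d366ef7: reachable set = {199e73c, 8d2c6cc, d366ef7}.
That is 3 commits.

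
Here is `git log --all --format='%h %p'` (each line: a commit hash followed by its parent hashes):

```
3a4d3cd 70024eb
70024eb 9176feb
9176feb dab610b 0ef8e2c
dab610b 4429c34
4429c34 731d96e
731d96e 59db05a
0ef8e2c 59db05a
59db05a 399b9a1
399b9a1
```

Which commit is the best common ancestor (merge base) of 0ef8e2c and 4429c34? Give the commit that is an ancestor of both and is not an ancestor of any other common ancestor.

59db05a

Ancestors of 0ef8e2c: {0ef8e2c, 399b9a1, 59db05a}.
Ancestors of 4429c34: {399b9a1, 4429c34, 59db05a, 731d96e}.
Common ancestors: {399b9a1, 59db05a}.
Among these, 59db05a is not an ancestor of any other common ancestor — it is the merge base.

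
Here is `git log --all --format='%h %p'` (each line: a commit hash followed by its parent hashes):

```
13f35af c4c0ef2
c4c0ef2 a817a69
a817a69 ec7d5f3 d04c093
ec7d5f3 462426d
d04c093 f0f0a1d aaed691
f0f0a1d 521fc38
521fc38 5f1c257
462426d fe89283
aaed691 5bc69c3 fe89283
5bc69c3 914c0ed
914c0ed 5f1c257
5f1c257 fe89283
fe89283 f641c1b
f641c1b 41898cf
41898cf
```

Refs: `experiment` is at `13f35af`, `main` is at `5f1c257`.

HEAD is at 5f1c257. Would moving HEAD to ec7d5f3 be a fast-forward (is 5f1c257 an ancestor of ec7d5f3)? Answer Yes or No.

No

A fast-forward from 5f1c257 to ec7d5f3 is possible iff 5f1c257 is an ancestor of ec7d5f3.
Ancestors of ec7d5f3: {41898cf, 462426d, ec7d5f3, f641c1b, fe89283}.
5f1c257 is not among them, so fast-forward is not possible.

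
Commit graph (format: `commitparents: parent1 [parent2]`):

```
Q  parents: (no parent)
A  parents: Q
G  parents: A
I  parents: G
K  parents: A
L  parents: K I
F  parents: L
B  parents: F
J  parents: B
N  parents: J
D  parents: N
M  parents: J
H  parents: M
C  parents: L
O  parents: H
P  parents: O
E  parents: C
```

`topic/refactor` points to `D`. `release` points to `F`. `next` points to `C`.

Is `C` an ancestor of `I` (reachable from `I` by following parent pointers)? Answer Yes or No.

Ancestors of I: {A, G, I, Q}.
C is not in that set, so it is not an ancestor of I.

No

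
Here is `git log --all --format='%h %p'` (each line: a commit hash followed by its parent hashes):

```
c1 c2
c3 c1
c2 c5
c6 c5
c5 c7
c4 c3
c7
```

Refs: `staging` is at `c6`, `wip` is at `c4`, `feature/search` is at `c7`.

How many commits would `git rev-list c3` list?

Walking parent pointers from c3: reachable set = {c1, c2, c3, c5, c7}.
That is 5 commits.

5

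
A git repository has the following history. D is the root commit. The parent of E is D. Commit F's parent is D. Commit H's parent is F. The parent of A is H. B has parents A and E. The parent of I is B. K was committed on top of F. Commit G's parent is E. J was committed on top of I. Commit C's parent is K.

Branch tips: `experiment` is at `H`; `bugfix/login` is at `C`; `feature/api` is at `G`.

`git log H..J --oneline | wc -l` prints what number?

Reachable from J: {A, B, D, E, F, H, I, J}.
Reachable from H: {D, F, H}.
In J's history but not H's: {A, B, E, I, J} — 5 commits.

5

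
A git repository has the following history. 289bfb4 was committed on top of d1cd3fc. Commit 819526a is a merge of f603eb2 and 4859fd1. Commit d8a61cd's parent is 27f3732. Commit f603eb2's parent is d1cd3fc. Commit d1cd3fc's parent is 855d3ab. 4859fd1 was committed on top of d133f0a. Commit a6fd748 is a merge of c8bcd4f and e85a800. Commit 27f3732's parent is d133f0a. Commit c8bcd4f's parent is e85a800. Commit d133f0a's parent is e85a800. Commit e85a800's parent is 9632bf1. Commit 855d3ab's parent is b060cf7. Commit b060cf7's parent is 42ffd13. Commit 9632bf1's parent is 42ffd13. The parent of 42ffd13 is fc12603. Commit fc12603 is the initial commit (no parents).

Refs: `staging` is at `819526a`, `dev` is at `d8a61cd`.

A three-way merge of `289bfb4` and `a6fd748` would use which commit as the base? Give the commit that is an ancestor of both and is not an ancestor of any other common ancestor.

Ancestors of 289bfb4: {289bfb4, 42ffd13, 855d3ab, b060cf7, d1cd3fc, fc12603}.
Ancestors of a6fd748: {42ffd13, 9632bf1, a6fd748, c8bcd4f, e85a800, fc12603}.
Common ancestors: {42ffd13, fc12603}.
Among these, 42ffd13 is not an ancestor of any other common ancestor — it is the merge base.

42ffd13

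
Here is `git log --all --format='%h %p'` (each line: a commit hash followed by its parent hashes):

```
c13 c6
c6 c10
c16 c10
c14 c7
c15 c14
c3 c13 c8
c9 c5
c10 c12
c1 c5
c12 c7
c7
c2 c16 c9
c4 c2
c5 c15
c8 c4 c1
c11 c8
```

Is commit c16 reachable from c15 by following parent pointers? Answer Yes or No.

No

Ancestors of c15: {c14, c15, c7}.
c16 is not in that set, so it is not an ancestor of c15.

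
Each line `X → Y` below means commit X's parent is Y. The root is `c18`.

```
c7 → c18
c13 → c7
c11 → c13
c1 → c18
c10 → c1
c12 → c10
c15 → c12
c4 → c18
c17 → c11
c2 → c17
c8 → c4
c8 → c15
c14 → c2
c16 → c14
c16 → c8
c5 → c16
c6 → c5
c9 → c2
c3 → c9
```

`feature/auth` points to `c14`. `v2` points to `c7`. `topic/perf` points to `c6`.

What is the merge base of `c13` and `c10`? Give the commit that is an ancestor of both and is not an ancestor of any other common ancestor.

c18

Ancestors of c13: {c13, c18, c7}.
Ancestors of c10: {c1, c10, c18}.
Common ancestors: {c18}.
The only common ancestor is c18, so it is the merge base.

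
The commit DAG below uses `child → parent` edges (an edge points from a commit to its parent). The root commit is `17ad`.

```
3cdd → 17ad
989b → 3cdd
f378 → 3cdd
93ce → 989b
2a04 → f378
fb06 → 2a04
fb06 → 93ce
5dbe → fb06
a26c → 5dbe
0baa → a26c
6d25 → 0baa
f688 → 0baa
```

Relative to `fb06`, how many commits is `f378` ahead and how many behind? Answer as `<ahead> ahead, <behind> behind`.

Reachable from f378: {17ad, 3cdd, f378}.
Reachable from fb06: {17ad, 2a04, 3cdd, 93ce, 989b, f378, fb06}.
Only in f378's history (ahead): {} — 0.
Only in fb06's history (behind): {2a04, 93ce, 989b, fb06} — 4.

0 ahead, 4 behind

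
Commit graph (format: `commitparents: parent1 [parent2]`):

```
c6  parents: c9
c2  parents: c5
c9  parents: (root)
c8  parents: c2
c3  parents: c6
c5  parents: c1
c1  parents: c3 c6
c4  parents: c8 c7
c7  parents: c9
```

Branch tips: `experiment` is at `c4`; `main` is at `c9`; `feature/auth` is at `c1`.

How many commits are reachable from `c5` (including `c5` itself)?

Walking parent pointers from c5: reachable set = {c1, c3, c5, c6, c9}.
That is 5 commits.

5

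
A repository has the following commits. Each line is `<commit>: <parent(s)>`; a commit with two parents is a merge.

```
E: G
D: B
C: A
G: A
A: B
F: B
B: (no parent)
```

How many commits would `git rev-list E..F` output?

Reachable from F: {B, F}.
Reachable from E: {A, B, E, G}.
In F's history but not E's: {F} — 1 commit.

1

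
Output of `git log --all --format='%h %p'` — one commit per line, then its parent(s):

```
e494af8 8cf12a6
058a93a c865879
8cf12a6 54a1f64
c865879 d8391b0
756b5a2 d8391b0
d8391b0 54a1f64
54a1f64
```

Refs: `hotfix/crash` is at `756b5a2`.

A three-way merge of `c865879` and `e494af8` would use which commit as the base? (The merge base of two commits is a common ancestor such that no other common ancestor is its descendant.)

54a1f64

Ancestors of c865879: {54a1f64, c865879, d8391b0}.
Ancestors of e494af8: {54a1f64, 8cf12a6, e494af8}.
Common ancestors: {54a1f64}.
The only common ancestor is 54a1f64, so it is the merge base.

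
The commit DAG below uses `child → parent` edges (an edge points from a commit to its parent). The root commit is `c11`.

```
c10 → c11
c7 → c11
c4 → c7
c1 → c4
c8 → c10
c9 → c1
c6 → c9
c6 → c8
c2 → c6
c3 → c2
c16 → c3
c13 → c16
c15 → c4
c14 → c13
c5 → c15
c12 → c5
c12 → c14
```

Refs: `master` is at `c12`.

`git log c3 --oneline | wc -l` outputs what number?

Walking parent pointers from c3: reachable set = {c1, c10, c11, c2, c3, c4, c6, c7, c8, c9}.
That is 10 commits.

10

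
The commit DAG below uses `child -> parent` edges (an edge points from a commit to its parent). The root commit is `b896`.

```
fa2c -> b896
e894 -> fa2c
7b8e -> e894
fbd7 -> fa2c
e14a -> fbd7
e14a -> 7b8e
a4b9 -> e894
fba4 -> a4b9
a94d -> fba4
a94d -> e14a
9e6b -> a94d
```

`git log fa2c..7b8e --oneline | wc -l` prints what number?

Reachable from 7b8e: {7b8e, b896, e894, fa2c}.
Reachable from fa2c: {b896, fa2c}.
In 7b8e's history but not fa2c's: {7b8e, e894} — 2 commits.

2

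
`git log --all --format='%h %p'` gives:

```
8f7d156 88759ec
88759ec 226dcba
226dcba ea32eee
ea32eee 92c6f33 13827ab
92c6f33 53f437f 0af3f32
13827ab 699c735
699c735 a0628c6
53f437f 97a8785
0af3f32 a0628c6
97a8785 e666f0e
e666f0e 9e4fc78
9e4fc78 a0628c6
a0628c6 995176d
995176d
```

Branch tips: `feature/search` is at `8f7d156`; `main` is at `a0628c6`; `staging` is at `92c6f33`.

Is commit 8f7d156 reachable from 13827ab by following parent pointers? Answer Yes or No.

Ancestors of 13827ab: {13827ab, 699c735, 995176d, a0628c6}.
8f7d156 is not in that set, so it is not an ancestor of 13827ab.

No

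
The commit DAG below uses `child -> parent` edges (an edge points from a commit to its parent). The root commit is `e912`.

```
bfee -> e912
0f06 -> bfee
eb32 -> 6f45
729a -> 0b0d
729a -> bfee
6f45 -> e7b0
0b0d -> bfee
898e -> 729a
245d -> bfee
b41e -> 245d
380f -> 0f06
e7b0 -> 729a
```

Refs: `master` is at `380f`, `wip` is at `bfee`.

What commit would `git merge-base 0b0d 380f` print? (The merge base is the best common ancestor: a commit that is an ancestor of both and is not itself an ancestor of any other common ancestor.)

Ancestors of 0b0d: {0b0d, bfee, e912}.
Ancestors of 380f: {0f06, 380f, bfee, e912}.
Common ancestors: {bfee, e912}.
Among these, bfee is not an ancestor of any other common ancestor — it is the merge base.

bfee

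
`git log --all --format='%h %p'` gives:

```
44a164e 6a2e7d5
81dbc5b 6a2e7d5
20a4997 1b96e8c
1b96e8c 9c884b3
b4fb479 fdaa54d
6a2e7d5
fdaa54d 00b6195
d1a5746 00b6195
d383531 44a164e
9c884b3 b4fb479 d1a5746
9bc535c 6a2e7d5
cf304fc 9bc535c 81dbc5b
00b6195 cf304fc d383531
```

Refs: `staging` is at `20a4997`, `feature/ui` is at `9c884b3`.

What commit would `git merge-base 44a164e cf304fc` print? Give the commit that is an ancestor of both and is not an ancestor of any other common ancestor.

6a2e7d5

Ancestors of 44a164e: {44a164e, 6a2e7d5}.
Ancestors of cf304fc: {6a2e7d5, 81dbc5b, 9bc535c, cf304fc}.
Common ancestors: {6a2e7d5}.
The only common ancestor is 6a2e7d5, so it is the merge base.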